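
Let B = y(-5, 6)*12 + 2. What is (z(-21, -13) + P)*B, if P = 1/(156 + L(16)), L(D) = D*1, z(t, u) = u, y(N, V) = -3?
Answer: 37995/86 ≈ 441.80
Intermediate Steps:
L(D) = D
B = -34 (B = -3*12 + 2 = -36 + 2 = -34)
P = 1/172 (P = 1/(156 + 16) = 1/172 ≈ 0.0058140)
(z(-21, -13) + P)*B = (-13 + 1/172)*(-34) = -2235/172*(-34) = 37995/86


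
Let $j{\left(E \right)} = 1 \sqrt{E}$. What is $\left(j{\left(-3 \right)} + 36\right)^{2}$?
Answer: $\left(36 + i \sqrt{3}\right)^{2} \approx 1293.0 + 124.71 i$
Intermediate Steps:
$j{\left(E \right)} = \sqrt{E}$
$\left(j{\left(-3 \right)} + 36\right)^{2} = \left(\sqrt{-3} + 36\right)^{2} = \left(i \sqrt{3} + 36\right)^{2} = \left(36 + i \sqrt{3}\right)^{2}$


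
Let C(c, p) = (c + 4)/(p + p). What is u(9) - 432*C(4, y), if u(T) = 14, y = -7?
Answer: 1826/7 ≈ 260.86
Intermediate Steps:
C(c, p) = (4 + c)/(2*p) (C(c, p) = (4 + c)/((2*p)) = (4 + c)*(1/(2*p)) = (4 + c)/(2*p))
u(9) - 432*C(4, y) = 14 - 216*(4 + 4)/(-7) = 14 - 216*(-1)*8/7 = 14 - 432*(-4/7) = 14 + 1728/7 = 1826/7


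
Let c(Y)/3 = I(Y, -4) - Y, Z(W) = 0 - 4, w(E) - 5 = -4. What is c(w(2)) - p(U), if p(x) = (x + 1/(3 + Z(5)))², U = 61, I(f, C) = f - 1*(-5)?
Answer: -3585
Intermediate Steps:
w(E) = 1 (w(E) = 5 - 4 = 1)
I(f, C) = 5 + f (I(f, C) = f + 5 = 5 + f)
Z(W) = -4
c(Y) = 15 (c(Y) = 3*((5 + Y) - Y) = 3*5 = 15)
p(x) = (-1 + x)² (p(x) = (x + 1/(3 - 4))² = (x + 1/(-1))² = (x - 1)² = (-1 + x)²)
c(w(2)) - p(U) = 15 - (1 - 1*61)² = 15 - (1 - 61)² = 15 - 1*(-60)² = 15 - 1*3600 = 15 - 3600 = -3585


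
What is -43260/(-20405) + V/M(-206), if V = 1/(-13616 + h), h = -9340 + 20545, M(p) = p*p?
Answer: 126459109673/59648593268 ≈ 2.1201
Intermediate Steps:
M(p) = p²
h = 11205
V = -1/2411 (V = 1/(-13616 + 11205) = 1/(-2411) = -1/2411 ≈ -0.00041477)
-43260/(-20405) + V/M(-206) = -43260/(-20405) - 1/(2411*((-206)²)) = -43260*(-1/20405) - 1/2411/42436 = 1236/583 - 1/2411*1/42436 = 1236/583 - 1/102313196 = 126459109673/59648593268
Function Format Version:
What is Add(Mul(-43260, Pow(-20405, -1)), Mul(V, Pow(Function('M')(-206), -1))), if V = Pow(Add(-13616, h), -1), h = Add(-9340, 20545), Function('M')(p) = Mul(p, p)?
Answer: Rational(126459109673, 59648593268) ≈ 2.1201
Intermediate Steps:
Function('M')(p) = Pow(p, 2)
h = 11205
V = Rational(-1, 2411) (V = Pow(Add(-13616, 11205), -1) = Pow(-2411, -1) = Rational(-1, 2411) ≈ -0.00041477)
Add(Mul(-43260, Pow(-20405, -1)), Mul(V, Pow(Function('M')(-206), -1))) = Add(Mul(-43260, Pow(-20405, -1)), Mul(Rational(-1, 2411), Pow(Pow(-206, 2), -1))) = Add(Mul(-43260, Rational(-1, 20405)), Mul(Rational(-1, 2411), Pow(42436, -1))) = Add(Rational(1236, 583), Mul(Rational(-1, 2411), Rational(1, 42436))) = Add(Rational(1236, 583), Rational(-1, 102313196)) = Rational(126459109673, 59648593268)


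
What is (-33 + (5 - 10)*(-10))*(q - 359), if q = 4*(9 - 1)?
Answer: -5559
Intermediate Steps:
q = 32 (q = 4*8 = 32)
(-33 + (5 - 10)*(-10))*(q - 359) = (-33 + (5 - 10)*(-10))*(32 - 359) = (-33 - 5*(-10))*(-327) = (-33 + 50)*(-327) = 17*(-327) = -5559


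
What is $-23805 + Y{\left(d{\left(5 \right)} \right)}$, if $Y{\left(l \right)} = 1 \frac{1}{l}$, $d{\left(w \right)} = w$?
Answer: $- \frac{119024}{5} \approx -23805.0$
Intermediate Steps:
$Y{\left(l \right)} = \frac{1}{l}$
$-23805 + Y{\left(d{\left(5 \right)} \right)} = -23805 + \frac{1}{5} = - \frac{119024}{5}$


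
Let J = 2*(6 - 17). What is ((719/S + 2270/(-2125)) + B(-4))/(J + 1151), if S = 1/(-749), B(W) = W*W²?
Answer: -228903329/479825 ≈ -477.06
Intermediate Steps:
B(W) = W³
S = -1/749 ≈ -0.0013351
J = -22 (J = 2*(-11) = -22)
((719/S + 2270/(-2125)) + B(-4))/(J + 1151) = ((719/(-1/749) + 2270/(-2125)) + (-4)³)/(-22 + 1151) = ((719*(-749) + 2270*(-1/2125)) - 64)/1129 = ((-538531 - 454/425) - 64)*(1/1129) = (-228876129/425 - 64)*(1/1129) = -228903329/425*1/1129 = -228903329/479825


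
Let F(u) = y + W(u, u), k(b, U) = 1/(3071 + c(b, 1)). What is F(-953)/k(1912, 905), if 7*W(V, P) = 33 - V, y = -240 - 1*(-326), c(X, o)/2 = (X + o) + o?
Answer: 10955612/7 ≈ 1.5651e+6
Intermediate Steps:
c(X, o) = 2*X + 4*o (c(X, o) = 2*((X + o) + o) = 2*(X + 2*o) = 2*X + 4*o)
k(b, U) = 1/(3075 + 2*b) (k(b, U) = 1/(3071 + (2*b + 4*1)) = 1/(3071 + (2*b + 4)) = 1/(3071 + (4 + 2*b)) = 1/(3075 + 2*b))
y = 86 (y = -240 + 326 = 86)
W(V, P) = 33/7 - V/7 (W(V, P) = (33 - V)/7 = 33/7 - V/7)
F(u) = 635/7 - u/7 (F(u) = 86 + (33/7 - u/7) = 635/7 - u/7)
F(-953)/k(1912, 905) = (635/7 - 1/7*(-953))/(1/(3075 + 2*1912)) = (635/7 + 953/7)/(1/(3075 + 3824)) = 1588/(7*(1/6899)) = (1588/7)*6899 = 10955612/7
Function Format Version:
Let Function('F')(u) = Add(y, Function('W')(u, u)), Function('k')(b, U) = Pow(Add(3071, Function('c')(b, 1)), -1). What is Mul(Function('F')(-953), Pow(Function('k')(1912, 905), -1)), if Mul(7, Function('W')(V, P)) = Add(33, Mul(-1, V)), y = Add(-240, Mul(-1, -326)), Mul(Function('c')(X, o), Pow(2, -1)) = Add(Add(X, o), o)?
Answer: Rational(10955612, 7) ≈ 1.5651e+6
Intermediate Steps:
Function('c')(X, o) = Add(Mul(2, X), Mul(4, o)) (Function('c')(X, o) = Mul(2, Add(Add(X, o), o)) = Mul(2, Add(X, Mul(2, o))) = Add(Mul(2, X), Mul(4, o)))
Function('k')(b, U) = Pow(Add(3075, Mul(2, b)), -1) (Function('k')(b, U) = Pow(Add(3071, Add(Mul(2, b), Mul(4, 1))), -1) = Pow(Add(3071, Add(Mul(2, b), 4)), -1) = Pow(Add(3071, Add(4, Mul(2, b))), -1) = Pow(Add(3075, Mul(2, b)), -1))
y = 86 (y = Add(-240, 326) = 86)
Function('W')(V, P) = Add(Rational(33, 7), Mul(Rational(-1, 7), V)) (Function('W')(V, P) = Mul(Rational(1, 7), Add(33, Mul(-1, V))) = Add(Rational(33, 7), Mul(Rational(-1, 7), V)))
Function('F')(u) = Add(Rational(635, 7), Mul(Rational(-1, 7), u)) (Function('F')(u) = Add(86, Add(Rational(33, 7), Mul(Rational(-1, 7), u))) = Add(Rational(635, 7), Mul(Rational(-1, 7), u)))
Mul(Function('F')(-953), Pow(Function('k')(1912, 905), -1)) = Mul(Add(Rational(635, 7), Mul(Rational(-1, 7), -953)), Pow(Pow(Add(3075, Mul(2, 1912)), -1), -1)) = Mul(Add(Rational(635, 7), Rational(953, 7)), Pow(Pow(Add(3075, 3824), -1), -1)) = Mul(Rational(1588, 7), Pow(Pow(6899, -1), -1)) = Mul(Rational(1588, 7), Pow(Rational(1, 6899), -1)) = Mul(Rational(1588, 7), 6899) = Rational(10955612, 7)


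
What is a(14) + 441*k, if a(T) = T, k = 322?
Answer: 142016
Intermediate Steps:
a(14) + 441*k = 14 + 441*322 = 14 + 142002 = 142016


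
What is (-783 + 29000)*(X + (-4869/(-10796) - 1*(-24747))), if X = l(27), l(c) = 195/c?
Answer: 67869308017973/97164 ≈ 6.9850e+8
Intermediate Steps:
X = 65/9 (X = 195/27 = 195*(1/27) = 65/9 ≈ 7.2222)
(-783 + 29000)*(X + (-4869/(-10796) - 1*(-24747))) = (-783 + 29000)*(65/9 + (-4869/(-10796) - 1*(-24747))) = 28217*(65/9 + (-4869*(-1/10796) + 24747)) = 28217*(65/9 + (4869/10796 + 24747)) = 28217*(65/9 + 267173481/10796) = 28217*(2405263069/97164) = 67869308017973/97164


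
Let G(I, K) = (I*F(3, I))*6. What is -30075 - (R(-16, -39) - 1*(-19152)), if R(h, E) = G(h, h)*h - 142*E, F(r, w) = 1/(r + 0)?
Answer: -55277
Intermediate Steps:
F(r, w) = 1/r
G(I, K) = 2*I (G(I, K) = (I/3)*6 = 2*I)
R(h, E) = -142*E + 2*h**2 (R(h, E) = (2*h)*h - 142*E = 2*h**2 - 142*E = -142*E + 2*h**2)
-30075 - (R(-16, -39) - 1*(-19152)) = -30075 - ((-142*(-39) + 2*(-16)**2) - 1*(-19152)) = -30075 - ((5538 + 2*256) + 19152) = -30075 - ((5538 + 512) + 19152) = -30075 - (6050 + 19152) = -30075 - 1*25202 = -30075 - 25202 = -55277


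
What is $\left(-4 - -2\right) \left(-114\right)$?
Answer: $228$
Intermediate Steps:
$\left(-4 - -2\right) \left(-114\right) = \left(-4 + 2\right) \left(-114\right) = \left(-2\right) \left(-114\right) = 228$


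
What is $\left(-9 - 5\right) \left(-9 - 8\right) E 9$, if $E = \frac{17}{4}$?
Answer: $\frac{18207}{2} \approx 9103.5$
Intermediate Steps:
$E = \frac{17}{4}$ ($E = 17 \cdot \frac{1}{4} = \frac{17}{4} \approx 4.25$)
$\left(-9 - 5\right) \left(-9 - 8\right) E 9 = \left(-9 - 5\right) \left(-9 - 8\right) \frac{17}{4} \cdot 9 = \left(-14\right) \left(-17\right) \frac{17}{4} \cdot 9 = 238 \cdot \frac{17}{4} \cdot 9 = \frac{2023}{2} \cdot 9 = \frac{18207}{2}$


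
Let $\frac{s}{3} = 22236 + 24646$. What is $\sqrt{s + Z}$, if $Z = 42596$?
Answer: $\sqrt{183242} \approx 428.07$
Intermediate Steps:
$s = 140646$ ($s = 3 \left(22236 + 24646\right) = 3 \cdot 46882 = 140646$)
$\sqrt{s + Z} = \sqrt{140646 + 42596} = \sqrt{183242}$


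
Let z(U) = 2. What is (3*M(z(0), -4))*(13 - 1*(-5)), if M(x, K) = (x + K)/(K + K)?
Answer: 27/2 ≈ 13.500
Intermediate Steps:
M(x, K) = (K + x)/(2*K) (M(x, K) = (K + x)/((2*K)) = (K + x)*(1/(2*K)) = (K + x)/(2*K))
(3*M(z(0), -4))*(13 - 1*(-5)) = (3*((½)*(-4 + 2)/(-4)))*(13 - 1*(-5)) = (3*((½)*(-¼)*(-2)))*(13 + 5) = (3*(¼))*18 = (¾)*18 = 27/2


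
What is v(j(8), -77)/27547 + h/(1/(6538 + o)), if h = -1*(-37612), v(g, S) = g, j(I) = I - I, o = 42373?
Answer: 1839640532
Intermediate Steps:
j(I) = 0
h = 37612
v(j(8), -77)/27547 + h/(1/(6538 + o)) = 0/27547 + 37612/(1/(6538 + 42373)) = 0*(1/27547) + 37612/(1/48911) = 0 + 37612/(1/48911) = 0 + 37612*48911 = 0 + 1839640532 = 1839640532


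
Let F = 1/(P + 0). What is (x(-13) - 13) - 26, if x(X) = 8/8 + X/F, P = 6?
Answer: -116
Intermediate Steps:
F = 1/6 (F = 1/(6 + 0) = 1/6 ≈ 0.16667)
x(X) = 1 + 6*X (x(X) = 8/8 + X/(1/6) = 8*(1/8) + X*6 = 1 + 6*X)
(x(-13) - 13) - 26 = ((1 + 6*(-13)) - 13) - 26 = ((1 - 78) - 13) - 26 = (-77 - 13) - 26 = -90 - 26 = -116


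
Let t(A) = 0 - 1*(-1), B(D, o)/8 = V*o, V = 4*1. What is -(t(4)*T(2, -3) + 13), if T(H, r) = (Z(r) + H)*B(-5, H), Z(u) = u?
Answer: 51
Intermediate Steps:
V = 4
B(D, o) = 32*o (B(D, o) = 8*(4*o) = 32*o)
T(H, r) = 32*H*(H + r) (T(H, r) = (r + H)*(32*H) = (H + r)*(32*H) = 32*H*(H + r))
t(A) = 1 (t(A) = 0 + 1 = 1)
-(t(4)*T(2, -3) + 13) = -(1*(32*2*(2 - 3)) + 13) = -(1*(32*2*(-1)) + 13) = -(1*(-64) + 13) = -(-64 + 13) = -1*(-51) = 51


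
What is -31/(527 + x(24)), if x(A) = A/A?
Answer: -31/528 ≈ -0.058712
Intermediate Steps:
x(A) = 1
-31/(527 + x(24)) = -31/(527 + 1) = -31/528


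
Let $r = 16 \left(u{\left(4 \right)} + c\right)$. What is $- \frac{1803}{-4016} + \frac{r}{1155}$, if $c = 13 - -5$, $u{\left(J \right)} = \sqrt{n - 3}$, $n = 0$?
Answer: $\frac{1079691}{1546160} + \frac{16 i \sqrt{3}}{1155} \approx 0.69831 + 0.023994 i$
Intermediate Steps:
$u{\left(J \right)} = i \sqrt{3}$ ($u{\left(J \right)} = \sqrt{0 - 3} = \sqrt{-3} = i \sqrt{3}$)
$c = 18$ ($c = 13 + 5 = 18$)
$r = 288 + 16 i \sqrt{3}$ ($r = 16 \left(i \sqrt{3} + 18\right) = 16 \left(18 + i \sqrt{3}\right) = 288 + 16 i \sqrt{3} \approx 288.0 + 27.713 i$)
$- \frac{1803}{-4016} + \frac{r}{1155} = - \frac{1803}{-4016} + \frac{288 + 16 i \sqrt{3}}{1155} = \left(-1803\right) \left(- \frac{1}{4016}\right) + \left(288 + 16 i \sqrt{3}\right) \frac{1}{1155} = \frac{1803}{4016} + \left(\frac{96}{385} + \frac{16 i \sqrt{3}}{1155}\right) = \frac{1079691}{1546160} + \frac{16 i \sqrt{3}}{1155}$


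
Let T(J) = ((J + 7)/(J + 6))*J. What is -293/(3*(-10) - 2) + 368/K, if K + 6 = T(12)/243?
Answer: -457141/8672 ≈ -52.715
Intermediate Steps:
T(J) = J*(7 + J)/(6 + J) (T(J) = ((7 + J)/(6 + J))*J = J*(7 + J)/(6 + J))
K = -4336/729 (K = -6 + (12*(7 + 12)/(6 + 12))/243 = -6 + (12*19/18)*(1/243) = -6 + (12*(1/18)*19)*(1/243) = -6 + (38/3)*(1/243) = -6 + 38/729 = -4336/729 ≈ -5.9479)
-293/(3*(-10) - 2) + 368/K = -293/(3*(-10) - 2) + 368/(-4336/729) = -293/(-30 - 2) + 368*(-729/4336) = -293/(-32) - 16767/271 = -293*(-1/32) - 16767/271 = 293/32 - 16767/271 = -457141/8672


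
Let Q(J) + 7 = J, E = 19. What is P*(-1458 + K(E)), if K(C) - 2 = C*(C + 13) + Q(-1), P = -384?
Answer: 328704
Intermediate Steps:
Q(J) = -7 + J
K(C) = -6 + C*(13 + C) (K(C) = 2 + (C*(C + 13) + (-7 - 1)) = 2 + (C*(13 + C) - 8) = 2 + (-8 + C*(13 + C)) = -6 + C*(13 + C))
P*(-1458 + K(E)) = -384*(-1458 + (-6 + 19**2 + 13*19)) = -384*(-1458 + (-6 + 361 + 247)) = -384*(-1458 + 602) = -384*(-856) = 328704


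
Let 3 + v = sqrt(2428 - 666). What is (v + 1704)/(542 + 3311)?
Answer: 1701/3853 + sqrt(1762)/3853 ≈ 0.45237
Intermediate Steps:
v = -3 + sqrt(1762) (v = -3 + sqrt(2428 - 666) = -3 + sqrt(1762) ≈ 38.976)
(v + 1704)/(542 + 3311) = ((-3 + sqrt(1762)) + 1704)/(542 + 3311) = (1701 + sqrt(1762))/3853 = (1701 + sqrt(1762))*(1/3853) = 1701/3853 + sqrt(1762)/3853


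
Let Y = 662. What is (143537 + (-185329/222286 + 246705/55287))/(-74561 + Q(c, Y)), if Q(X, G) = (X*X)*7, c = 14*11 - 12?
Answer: 588015432671747/272774224407378 ≈ 2.1557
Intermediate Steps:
c = 142 (c = 154 - 12 = 142)
Q(X, G) = 7*X² (Q(X, G) = X²*7 = 7*X²)
(143537 + (-185329/222286 + 246705/55287))/(-74561 + Q(c, Y)) = (143537 + (-185329/222286 + 246705/55287))/(-74561 + 7*142²) = (143537 + (-185329*1/222286 + 246705*(1/55287)))/(-74561 + 7*20164) = (143537 + (-185329/222286 + 82235/18429))/(-74561 + 141148) = (143537 + 14864261069/4096508694)/66587 = (588015432671747/4096508694)*(1/66587) = 588015432671747/272774224407378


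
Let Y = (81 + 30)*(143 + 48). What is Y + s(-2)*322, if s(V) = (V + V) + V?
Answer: 19269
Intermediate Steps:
s(V) = 3*V (s(V) = 2*V + V = 3*V)
Y = 21201 (Y = 111*191 = 21201)
Y + s(-2)*322 = 21201 + (3*(-2))*322 = 21201 - 6*322 = 21201 - 1932 = 19269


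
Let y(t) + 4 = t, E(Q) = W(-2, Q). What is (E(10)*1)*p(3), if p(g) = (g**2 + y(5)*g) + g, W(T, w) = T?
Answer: -30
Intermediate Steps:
E(Q) = -2
y(t) = -4 + t
p(g) = g**2 + 2*g (p(g) = (g**2 + (-4 + 5)*g) + g = (g**2 + 1*g) + g = (g**2 + g) + g = (g + g**2) + g = g**2 + 2*g)
(E(10)*1)*p(3) = (-2*1)*(3*(2 + 3)) = -6*5 = -2*15 = -30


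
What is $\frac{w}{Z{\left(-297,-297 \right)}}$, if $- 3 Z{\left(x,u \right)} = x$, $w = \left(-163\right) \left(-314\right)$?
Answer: $\frac{51182}{99} \approx 516.99$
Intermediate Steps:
$w = 51182$
$Z{\left(x,u \right)} = - \frac{x}{3}$
$\frac{w}{Z{\left(-297,-297 \right)}} = \frac{51182}{\left(- \frac{1}{3}\right) \left(-297\right)} = \frac{51182}{99}$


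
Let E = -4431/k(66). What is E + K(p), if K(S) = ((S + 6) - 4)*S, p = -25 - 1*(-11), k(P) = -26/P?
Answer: 148407/13 ≈ 11416.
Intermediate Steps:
p = -14 (p = -25 + 11 = -14)
K(S) = S*(2 + S) (K(S) = ((6 + S) - 4)*S = (2 + S)*S = S*(2 + S))
E = 146223/13 (E = -4431/((-26/66)) = -4431/((-26*1/66)) = -4431/(-13/33) = -4431*(-33/13) = 146223/13 ≈ 11248.)
E + K(p) = 146223/13 - 14*(2 - 14) = 146223/13 - 14*(-12) = 146223/13 + 168 = 148407/13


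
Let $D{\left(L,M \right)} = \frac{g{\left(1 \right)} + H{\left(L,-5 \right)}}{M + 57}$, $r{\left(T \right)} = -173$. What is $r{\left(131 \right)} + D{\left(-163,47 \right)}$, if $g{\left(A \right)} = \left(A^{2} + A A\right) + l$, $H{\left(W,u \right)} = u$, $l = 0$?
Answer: $- \frac{17995}{104} \approx -173.03$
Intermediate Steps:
$g{\left(A \right)} = 2 A^{2}$ ($g{\left(A \right)} = \left(A^{2} + A A\right) + 0 = \left(A^{2} + A^{2}\right) + 0 = 2 A^{2} + 0 = 2 A^{2}$)
$D{\left(L,M \right)} = - \frac{3}{57 + M}$ ($D{\left(L,M \right)} = \frac{2 \cdot 1^{2} - 5}{M + 57} = \frac{2 \cdot 1 - 5}{57 + M} = \frac{2 - 5}{57 + M} = - \frac{3}{57 + M}$)
$r{\left(131 \right)} + D{\left(-163,47 \right)} = -173 - \frac{3}{57 + 47} = -173 - \frac{3}{104} = - \frac{17995}{104}$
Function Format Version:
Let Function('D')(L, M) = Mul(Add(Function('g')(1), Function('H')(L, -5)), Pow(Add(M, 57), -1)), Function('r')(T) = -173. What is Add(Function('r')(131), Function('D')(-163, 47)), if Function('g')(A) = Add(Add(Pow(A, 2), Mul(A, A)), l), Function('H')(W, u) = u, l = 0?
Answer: Rational(-17995, 104) ≈ -173.03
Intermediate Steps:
Function('g')(A) = Mul(2, Pow(A, 2)) (Function('g')(A) = Add(Add(Pow(A, 2), Mul(A, A)), 0) = Add(Add(Pow(A, 2), Pow(A, 2)), 0) = Add(Mul(2, Pow(A, 2)), 0) = Mul(2, Pow(A, 2)))
Function('D')(L, M) = Mul(-3, Pow(Add(57, M), -1)) (Function('D')(L, M) = Mul(Add(Mul(2, Pow(1, 2)), -5), Pow(Add(M, 57), -1)) = Mul(Add(Mul(2, 1), -5), Pow(Add(57, M), -1)) = Mul(Add(2, -5), Pow(Add(57, M), -1)) = Mul(-3, Pow(Add(57, M), -1)))
Add(Function('r')(131), Function('D')(-163, 47)) = Add(-173, Mul(-3, Pow(Add(57, 47), -1))) = Add(-173, Mul(-3, Pow(104, -1))) = Add(-173, Mul(-3, Rational(1, 104))) = Add(-173, Rational(-3, 104)) = Rational(-17995, 104)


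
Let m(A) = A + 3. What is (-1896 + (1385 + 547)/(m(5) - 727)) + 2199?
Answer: 215925/719 ≈ 300.31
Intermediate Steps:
m(A) = 3 + A
(-1896 + (1385 + 547)/(m(5) - 727)) + 2199 = (-1896 + (1385 + 547)/((3 + 5) - 727)) + 2199 = (-1896 + 1932/(8 - 727)) + 2199 = (-1896 + 1932/(-719)) + 2199 = (-1896 + 1932*(-1/719)) + 2199 = (-1896 - 1932/719) + 2199 = -1365156/719 + 2199 = 215925/719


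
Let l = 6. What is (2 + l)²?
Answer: 64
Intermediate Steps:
(2 + l)² = (2 + 6)² = 8² = 64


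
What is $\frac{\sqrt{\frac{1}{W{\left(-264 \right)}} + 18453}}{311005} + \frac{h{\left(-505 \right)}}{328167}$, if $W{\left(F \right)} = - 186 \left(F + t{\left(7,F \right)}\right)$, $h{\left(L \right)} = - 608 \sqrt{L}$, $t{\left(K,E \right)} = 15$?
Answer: $\frac{\sqrt{4397937522478}}{4801295190} - \frac{608 i \sqrt{505}}{328167} \approx 0.00043678 - 0.041635 i$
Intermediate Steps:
$W{\left(F \right)} = -2790 - 186 F$ ($W{\left(F \right)} = - 186 \left(F + 15\right) = - 186 \left(15 + F\right) = -2790 - 186 F$)
$\frac{\sqrt{\frac{1}{W{\left(-264 \right)}} + 18453}}{311005} + \frac{h{\left(-505 \right)}}{328167} = \frac{\sqrt{\frac{1}{-2790 - -49104} + 18453}}{311005} + \frac{\left(-608\right) \sqrt{-505}}{328167} = \sqrt{\frac{1}{-2790 + 49104} + 18453} \cdot \frac{1}{311005} + - 608 i \sqrt{505} \cdot \frac{1}{328167} = \sqrt{\frac{1}{46314} + 18453} \cdot \frac{1}{311005} + - 608 i \sqrt{505} \cdot \frac{1}{328167} = \sqrt{\frac{1}{46314} + 18453} \cdot \frac{1}{311005} - \frac{608 i \sqrt{505}}{328167} = \sqrt{\frac{854632243}{46314}} \cdot \frac{1}{311005} - \frac{608 i \sqrt{505}}{328167} = \frac{\sqrt{4397937522478}}{15438} \cdot \frac{1}{311005} - \frac{608 i \sqrt{505}}{328167} = \frac{\sqrt{4397937522478}}{4801295190} - \frac{608 i \sqrt{505}}{328167}$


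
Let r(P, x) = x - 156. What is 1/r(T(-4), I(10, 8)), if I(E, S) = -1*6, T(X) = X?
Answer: -1/162 ≈ -0.0061728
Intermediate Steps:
I(E, S) = -6
r(P, x) = -156 + x
1/r(T(-4), I(10, 8)) = 1/(-156 - 6) = 1/(-162) = -1/162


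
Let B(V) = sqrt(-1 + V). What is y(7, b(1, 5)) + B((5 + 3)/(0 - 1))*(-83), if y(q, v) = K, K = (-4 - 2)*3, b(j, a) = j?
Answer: -18 - 249*I ≈ -18.0 - 249.0*I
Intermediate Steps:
K = -18 (K = -6*3 = -18)
y(q, v) = -18
y(7, b(1, 5)) + B((5 + 3)/(0 - 1))*(-83) = -18 + sqrt(-1 + (5 + 3)/(0 - 1))*(-83) = -18 + sqrt(-1 + 8/(-1))*(-83) = -18 + sqrt(-1 + 8*(-1))*(-83) = -18 + sqrt(-1 - 8)*(-83) = -18 + sqrt(-9)*(-83) = -18 + (3*I)*(-83) = -18 - 249*I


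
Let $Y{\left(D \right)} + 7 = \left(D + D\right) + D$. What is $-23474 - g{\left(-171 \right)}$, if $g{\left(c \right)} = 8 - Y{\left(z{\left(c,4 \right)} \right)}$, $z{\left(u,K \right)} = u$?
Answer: $-24002$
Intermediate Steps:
$Y{\left(D \right)} = -7 + 3 D$ ($Y{\left(D \right)} = -7 + \left(\left(D + D\right) + D\right) = -7 + \left(2 D + D\right) = -7 + 3 D$)
$g{\left(c \right)} = 15 - 3 c$ ($g{\left(c \right)} = 8 - \left(-7 + 3 c\right) = 15 - 3 c$)
$-23474 - g{\left(-171 \right)} = -23474 - \left(15 - -513\right) = -23474 - \left(15 + 513\right) = -23474 - 528 = -24002$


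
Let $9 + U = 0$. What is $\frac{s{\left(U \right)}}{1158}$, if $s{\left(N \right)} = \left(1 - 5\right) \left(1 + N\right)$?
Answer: $\frac{16}{579} \approx 0.027634$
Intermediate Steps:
$U = -9$ ($U = -9 + 0 = -9$)
$s{\left(N \right)} = -4 - 4 N$ ($s{\left(N \right)} = - 4 \left(1 + N\right) = -4 - 4 N$)
$\frac{s{\left(U \right)}}{1158} = \frac{-4 - -36}{1158} = \frac{-4 + 36}{1158} = \frac{1}{1158} \cdot 32 = \frac{16}{579}$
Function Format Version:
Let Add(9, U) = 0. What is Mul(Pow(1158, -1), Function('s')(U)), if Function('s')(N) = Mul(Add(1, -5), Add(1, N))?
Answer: Rational(16, 579) ≈ 0.027634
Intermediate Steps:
U = -9 (U = Add(-9, 0) = -9)
Function('s')(N) = Add(-4, Mul(-4, N)) (Function('s')(N) = Mul(-4, Add(1, N)) = Add(-4, Mul(-4, N)))
Mul(Pow(1158, -1), Function('s')(U)) = Mul(Pow(1158, -1), Add(-4, Mul(-4, -9))) = Mul(Rational(1, 1158), Add(-4, 36)) = Mul(Rational(1, 1158), 32) = Rational(16, 579)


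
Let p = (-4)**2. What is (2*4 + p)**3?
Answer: 13824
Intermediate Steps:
p = 16
(2*4 + p)**3 = (2*4 + 16)**3 = (8 + 16)**3 = 24**3 = 13824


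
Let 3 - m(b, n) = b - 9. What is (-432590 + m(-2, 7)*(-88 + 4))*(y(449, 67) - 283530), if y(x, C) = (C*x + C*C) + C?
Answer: 107960453506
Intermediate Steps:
y(x, C) = C + C² + C*x (y(x, C) = (C*x + C²) + C = (C² + C*x) + C = C + C² + C*x)
m(b, n) = 12 - b (m(b, n) = 3 - (b - 9) = 3 - (-9 + b) = 3 + (9 - b) = 12 - b)
(-432590 + m(-2, 7)*(-88 + 4))*(y(449, 67) - 283530) = (-432590 + (12 - 1*(-2))*(-88 + 4))*(67*(1 + 67 + 449) - 283530) = (-432590 + (12 + 2)*(-84))*(67*517 - 283530) = (-432590 + 14*(-84))*(34639 - 283530) = (-432590 - 1176)*(-248891) = -433766*(-248891) = 107960453506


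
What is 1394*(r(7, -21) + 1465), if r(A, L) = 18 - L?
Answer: 2096576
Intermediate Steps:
1394*(r(7, -21) + 1465) = 1394*((18 - 1*(-21)) + 1465) = 1394*((18 + 21) + 1465) = 1394*(39 + 1465) = 1394*1504 = 2096576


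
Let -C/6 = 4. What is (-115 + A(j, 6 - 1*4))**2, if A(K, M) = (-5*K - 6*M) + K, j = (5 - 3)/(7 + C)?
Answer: 4626801/289 ≈ 16010.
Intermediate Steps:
C = -24 (C = -6*4 = -24)
j = -2/17 (j = (5 - 3)/(7 - 24) = 2/(-17) = 2*(-1/17) = -2/17 ≈ -0.11765)
A(K, M) = -6*M - 4*K (A(K, M) = (-6*M - 5*K) + K = -6*M - 4*K)
(-115 + A(j, 6 - 1*4))**2 = (-115 + (-6*(6 - 1*4) - 4*(-2/17)))**2 = (-115 + (-6*(6 - 4) + 8/17))**2 = (-115 + (-6*2 + 8/17))**2 = (-115 + (-12 + 8/17))**2 = (-115 - 196/17)**2 = (-2151/17)**2 = 4626801/289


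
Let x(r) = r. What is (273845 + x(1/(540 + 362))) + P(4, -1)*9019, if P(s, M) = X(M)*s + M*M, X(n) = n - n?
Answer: 255143329/902 ≈ 2.8286e+5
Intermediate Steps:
X(n) = 0
P(s, M) = M² (P(s, M) = 0*s + M*M = 0 + M² = M²)
(273845 + x(1/(540 + 362))) + P(4, -1)*9019 = (273845 + 1/(540 + 362)) + (-1)²*9019 = (273845 + 1/902) + 1*9019 = (273845 + 1/902) + 9019 = 247008191/902 + 9019 = 255143329/902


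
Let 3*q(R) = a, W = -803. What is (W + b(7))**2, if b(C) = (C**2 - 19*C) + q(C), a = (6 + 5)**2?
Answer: 6451600/9 ≈ 7.1684e+5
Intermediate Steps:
a = 121 (a = 11**2 = 121)
q(R) = 121/3 (q(R) = (1/3)*121 = 121/3)
b(C) = 121/3 + C**2 - 19*C (b(C) = (C**2 - 19*C) + 121/3 = 121/3 + C**2 - 19*C)
(W + b(7))**2 = (-803 + (121/3 + 7**2 - 19*7))**2 = (-803 + (121/3 + 49 - 133))**2 = (-803 - 131/3)**2 = (-2540/3)**2 = 6451600/9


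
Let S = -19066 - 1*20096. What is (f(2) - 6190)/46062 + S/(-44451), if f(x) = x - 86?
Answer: 84721915/113750109 ≈ 0.74481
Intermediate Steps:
f(x) = -86 + x
S = -39162 (S = -19066 - 20096 = -39162)
(f(2) - 6190)/46062 + S/(-44451) = ((-86 + 2) - 6190)/46062 - 39162/(-44451) = (-84 - 6190)*(1/46062) - 39162*(-1/44451) = -6274*1/46062 + 13054/14817 = -3137/23031 + 13054/14817 = 84721915/113750109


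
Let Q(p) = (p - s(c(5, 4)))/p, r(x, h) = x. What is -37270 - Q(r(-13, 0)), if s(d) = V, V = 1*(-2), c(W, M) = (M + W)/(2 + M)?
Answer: -484521/13 ≈ -37271.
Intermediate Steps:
c(W, M) = (M + W)/(2 + M)
V = -2
s(d) = -2
Q(p) = (2 + p)/p (Q(p) = (p - 1*(-2))/p = (p + 2)/p = (2 + p)/p)
-37270 - Q(r(-13, 0)) = -37270 - (2 - 13)/(-13) = -37270 - (-1)*(-11)/13 = -37270 - 1*11/13 = -37270 - 11/13 = -484521/13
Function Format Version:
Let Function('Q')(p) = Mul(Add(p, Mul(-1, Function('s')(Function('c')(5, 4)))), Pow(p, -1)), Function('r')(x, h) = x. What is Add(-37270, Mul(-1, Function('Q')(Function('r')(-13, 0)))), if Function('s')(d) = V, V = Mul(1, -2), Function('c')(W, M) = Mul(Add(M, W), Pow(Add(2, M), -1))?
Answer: Rational(-484521, 13) ≈ -37271.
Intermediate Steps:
Function('c')(W, M) = Mul(Pow(Add(2, M), -1), Add(M, W))
V = -2
Function('s')(d) = -2
Function('Q')(p) = Mul(Pow(p, -1), Add(2, p)) (Function('Q')(p) = Mul(Add(p, Mul(-1, -2)), Pow(p, -1)) = Mul(Add(p, 2), Pow(p, -1)) = Mul(Add(2, p), Pow(p, -1)) = Mul(Pow(p, -1), Add(2, p)))
Add(-37270, Mul(-1, Function('Q')(Function('r')(-13, 0)))) = Add(-37270, Mul(-1, Mul(Pow(-13, -1), Add(2, -13)))) = Add(-37270, Mul(-1, Mul(Rational(-1, 13), -11))) = Add(-37270, Mul(-1, Rational(11, 13))) = Add(-37270, Rational(-11, 13)) = Rational(-484521, 13)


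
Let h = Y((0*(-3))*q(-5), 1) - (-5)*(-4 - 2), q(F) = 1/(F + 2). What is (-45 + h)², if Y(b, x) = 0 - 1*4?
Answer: 6241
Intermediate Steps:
q(F) = 1/(2 + F)
Y(b, x) = -4 (Y(b, x) = 0 - 4 = -4)
h = -34 (h = -4 - (-5)*(-4 - 2) = -4 - (-5)*(-6) = -4 - 1*30 = -4 - 30 = -34)
(-45 + h)² = (-45 - 34)² = (-79)² = 6241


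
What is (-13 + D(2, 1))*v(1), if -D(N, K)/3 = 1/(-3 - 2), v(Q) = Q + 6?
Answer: -434/5 ≈ -86.800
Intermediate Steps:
v(Q) = 6 + Q
D(N, K) = 3/5 (D(N, K) = -3/(-3 - 2) = -3/(-5) = -3*(-1/5) = 3/5)
(-13 + D(2, 1))*v(1) = (-13 + 3/5)*(6 + 1) = -62/5*7 = -434/5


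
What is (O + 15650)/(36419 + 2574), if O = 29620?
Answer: 45270/38993 ≈ 1.1610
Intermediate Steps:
(O + 15650)/(36419 + 2574) = (29620 + 15650)/(36419 + 2574) = 45270/38993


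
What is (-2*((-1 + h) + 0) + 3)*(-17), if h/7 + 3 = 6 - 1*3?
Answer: -85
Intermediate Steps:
h = 0 (h = -21 + 7*(6 - 1*3) = -21 + 7*(6 - 3) = -21 + 7*3 = -21 + 21 = 0)
(-2*((-1 + h) + 0) + 3)*(-17) = (-2*((-1 + 0) + 0) + 3)*(-17) = (-2*(-1 + 0) + 3)*(-17) = (-2*(-1) + 3)*(-17) = (2 + 3)*(-17) = 5*(-17) = -85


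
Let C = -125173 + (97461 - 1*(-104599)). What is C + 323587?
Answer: 400474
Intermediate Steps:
C = 76887 (C = -125173 + (97461 + 104599) = -125173 + 202060 = 76887)
C + 323587 = 76887 + 323587 = 400474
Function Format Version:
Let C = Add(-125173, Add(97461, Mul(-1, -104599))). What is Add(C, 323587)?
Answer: 400474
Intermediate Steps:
C = 76887 (C = Add(-125173, Add(97461, 104599)) = Add(-125173, 202060) = 76887)
Add(C, 323587) = Add(76887, 323587) = 400474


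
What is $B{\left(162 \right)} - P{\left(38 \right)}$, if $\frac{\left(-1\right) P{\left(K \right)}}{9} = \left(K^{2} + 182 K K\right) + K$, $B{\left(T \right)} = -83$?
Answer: $2378527$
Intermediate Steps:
$P{\left(K \right)} = - 1647 K^{2} - 9 K$ ($P{\left(K \right)} = - 9 \left(\left(K^{2} + 182 K K\right) + K\right) = - 9 \left(\left(K^{2} + 182 K^{2}\right) + K\right) = - 9 \left(183 K^{2} + K\right) = - 9 \left(K + 183 K^{2}\right) = - 1647 K^{2} - 9 K$)
$B{\left(162 \right)} - P{\left(38 \right)} = -83 - \left(-9\right) 38 \left(1 + 183 \cdot 38\right) = -83 - \left(-9\right) 38 \left(1 + 6954\right) = -83 - \left(-9\right) 38 \cdot 6955 = -83 - -2378610 = -83 + 2378610 = 2378527$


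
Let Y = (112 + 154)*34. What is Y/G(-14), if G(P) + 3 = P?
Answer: -532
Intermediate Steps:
G(P) = -3 + P
Y = 9044 (Y = 266*34 = 9044)
Y/G(-14) = 9044/(-3 - 14) = 9044/(-17) = 9044*(-1/17) = -532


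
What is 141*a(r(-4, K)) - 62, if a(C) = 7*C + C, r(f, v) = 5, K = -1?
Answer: 5578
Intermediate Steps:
a(C) = 8*C
141*a(r(-4, K)) - 62 = 141*(8*5) - 62 = 141*40 - 62 = 5640 - 62 = 5578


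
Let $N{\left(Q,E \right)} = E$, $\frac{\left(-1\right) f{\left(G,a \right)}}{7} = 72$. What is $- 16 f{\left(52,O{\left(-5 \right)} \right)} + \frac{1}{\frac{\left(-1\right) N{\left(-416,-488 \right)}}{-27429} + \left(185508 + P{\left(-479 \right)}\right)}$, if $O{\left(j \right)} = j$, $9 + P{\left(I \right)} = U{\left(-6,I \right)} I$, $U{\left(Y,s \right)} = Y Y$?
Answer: $\frac{37215891501477}{4615065907} \approx 8064.0$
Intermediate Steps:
$U{\left(Y,s \right)} = Y^{2}$
$P{\left(I \right)} = -9 + 36 I$ ($P{\left(I \right)} = -9 + \left(-6\right)^{2} I = -9 + 36 I$)
$f{\left(G,a \right)} = -504$ ($f{\left(G,a \right)} = \left(-7\right) 72 = -504$)
$- 16 f{\left(52,O{\left(-5 \right)} \right)} + \frac{1}{\frac{\left(-1\right) N{\left(-416,-488 \right)}}{-27429} + \left(185508 + P{\left(-479 \right)}\right)} = \left(-16\right) \left(-504\right) + \frac{1}{\frac{\left(-1\right) \left(-488\right)}{-27429} + \left(185508 + \left(-9 + 36 \left(-479\right)\right)\right)} = 8064 + \frac{1}{488 \left(- \frac{1}{27429}\right) + \left(185508 - 17253\right)} = 8064 + \frac{1}{- \frac{488}{27429} + \left(185508 - 17253\right)} = 8064 + \frac{1}{- \frac{488}{27429} + 168255} = 8064 + \frac{1}{\frac{4615065907}{27429}} = 8064 + \frac{27429}{4615065907} = \frac{37215891501477}{4615065907}$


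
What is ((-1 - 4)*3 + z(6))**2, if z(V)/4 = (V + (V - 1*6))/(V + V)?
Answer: 169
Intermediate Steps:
z(V) = 2*(-6 + 2*V)/V (z(V) = 4*((V + (V - 1*6))/(V + V)) = 4*((V + (V - 6))/((2*V))) = 4*((V + (-6 + V))*(1/(2*V))) = 4*((-6 + 2*V)*(1/(2*V))) = 4*((-6 + 2*V)/(2*V)) = 2*(-6 + 2*V)/V)
((-1 - 4)*3 + z(6))**2 = ((-1 - 4)*3 + (4 - 12/6))**2 = (-5*3 + (4 - 12*1/6))**2 = (-15 + (4 - 2))**2 = (-15 + 2)**2 = (-13)**2 = 169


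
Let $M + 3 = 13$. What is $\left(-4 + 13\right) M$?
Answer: $90$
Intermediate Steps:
$M = 10$ ($M = -3 + 13 = 10$)
$\left(-4 + 13\right) M = \left(-4 + 13\right) 10 = 9 \cdot 10 = 90$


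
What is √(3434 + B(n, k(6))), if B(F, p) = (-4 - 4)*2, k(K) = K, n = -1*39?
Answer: √3418 ≈ 58.464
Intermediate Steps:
n = -39
B(F, p) = -16 (B(F, p) = -8*2 = -16)
√(3434 + B(n, k(6))) = √(3434 - 16) = √3418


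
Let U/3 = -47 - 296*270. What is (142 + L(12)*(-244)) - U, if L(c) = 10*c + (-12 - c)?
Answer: 216619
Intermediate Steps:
U = -239901 (U = 3*(-47 - 296*270) = 3*(-47 - 79920) = 3*(-79967) = -239901)
L(c) = -12 + 9*c
(142 + L(12)*(-244)) - U = (142 + (-12 + 9*12)*(-244)) - 1*(-239901) = (142 + (-12 + 108)*(-244)) + 239901 = (142 + 96*(-244)) + 239901 = (142 - 23424) + 239901 = -23282 + 239901 = 216619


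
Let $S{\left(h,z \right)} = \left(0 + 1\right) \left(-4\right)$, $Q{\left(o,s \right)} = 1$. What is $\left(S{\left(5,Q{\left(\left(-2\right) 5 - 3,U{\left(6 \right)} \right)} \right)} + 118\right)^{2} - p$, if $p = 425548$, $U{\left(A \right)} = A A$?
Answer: $-412552$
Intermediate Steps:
$U{\left(A \right)} = A^{2}$
$S{\left(h,z \right)} = -4$ ($S{\left(h,z \right)} = 1 \left(-4\right) = -4$)
$\left(S{\left(5,Q{\left(\left(-2\right) 5 - 3,U{\left(6 \right)} \right)} \right)} + 118\right)^{2} - p = \left(-4 + 118\right)^{2} - 425548 = 114^{2} - 425548 = 12996 - 425548 = -412552$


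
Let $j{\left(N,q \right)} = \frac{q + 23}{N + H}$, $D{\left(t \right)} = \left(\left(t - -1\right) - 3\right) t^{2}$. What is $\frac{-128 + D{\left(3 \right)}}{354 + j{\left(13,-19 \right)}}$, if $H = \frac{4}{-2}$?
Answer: $- \frac{1309}{3898} \approx -0.33581$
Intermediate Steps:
$H = -2$ ($H = 4 \left(- \frac{1}{2}\right) = -2$)
$D{\left(t \right)} = t^{2} \left(-2 + t\right)$ ($D{\left(t \right)} = \left(\left(t + 1\right) - 3\right) t^{2} = \left(\left(1 + t\right) - 3\right) t^{2} = \left(-2 + t\right) t^{2} = t^{2} \left(-2 + t\right)$)
$j{\left(N,q \right)} = \frac{23 + q}{-2 + N}$ ($j{\left(N,q \right)} = \frac{q + 23}{N - 2} = \frac{23 + q}{-2 + N}$)
$\frac{-128 + D{\left(3 \right)}}{354 + j{\left(13,-19 \right)}} = \frac{-128 + 3^{2} \left(-2 + 3\right)}{354 + \frac{23 - 19}{-2 + 13}} = \frac{-128 + 9 \cdot 1}{354 + \frac{1}{11} \cdot 4} = \frac{-128 + 9}{354 + \frac{1}{11} \cdot 4} = - \frac{119}{354 + \frac{4}{11}} = - \frac{119}{\frac{3898}{11}} = \left(-119\right) \frac{11}{3898} = - \frac{1309}{3898}$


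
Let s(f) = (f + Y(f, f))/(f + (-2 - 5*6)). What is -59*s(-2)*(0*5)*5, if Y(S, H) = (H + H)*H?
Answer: 0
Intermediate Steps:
Y(S, H) = 2*H**2 (Y(S, H) = (2*H)*H = 2*H**2)
s(f) = (f + 2*f**2)/(-32 + f) (s(f) = (f + 2*f**2)/(f + (-2 - 5*6)) = (f + 2*f**2)/(f + (-2 - 30)) = (f + 2*f**2)/(f - 32) = (f + 2*f**2)/(-32 + f))
-59*s(-2)*(0*5)*5 = -59*(-2*(1 + 2*(-2))/(-32 - 2))*(0*5)*5 = -59*(-2*(1 - 4)/(-34))*0*5 = -59*(-2*(-1/34)*(-3))*0 = -(-177)*0/17 = -59*0 = 0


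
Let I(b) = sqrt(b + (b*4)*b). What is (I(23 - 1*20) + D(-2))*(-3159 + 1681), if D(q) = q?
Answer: 2956 - 1478*sqrt(39) ≈ -6274.1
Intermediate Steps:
I(b) = sqrt(b + 4*b**2) (I(b) = sqrt(b + (4*b)*b) = sqrt(b + 4*b**2))
(I(23 - 1*20) + D(-2))*(-3159 + 1681) = (sqrt((23 - 1*20)*(1 + 4*(23 - 1*20))) - 2)*(-3159 + 1681) = (sqrt((23 - 20)*(1 + 4*(23 - 20))) - 2)*(-1478) = (sqrt(3*(1 + 4*3)) - 2)*(-1478) = (sqrt(3*(1 + 12)) - 2)*(-1478) = (sqrt(3*13) - 2)*(-1478) = (sqrt(39) - 2)*(-1478) = (-2 + sqrt(39))*(-1478) = 2956 - 1478*sqrt(39)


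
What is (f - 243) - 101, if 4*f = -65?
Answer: -1441/4 ≈ -360.25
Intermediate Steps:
f = -65/4 (f = (¼)*(-65) = -65/4 ≈ -16.250)
(f - 243) - 101 = (-65/4 - 243) - 101 = -1037/4 - 101 = -1441/4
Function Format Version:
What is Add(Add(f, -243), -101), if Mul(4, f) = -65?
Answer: Rational(-1441, 4) ≈ -360.25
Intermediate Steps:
f = Rational(-65, 4) (f = Mul(Rational(1, 4), -65) = Rational(-65, 4) ≈ -16.250)
Add(Add(f, -243), -101) = Add(Add(Rational(-65, 4), -243), -101) = Add(Rational(-1037, 4), -101) = Rational(-1441, 4)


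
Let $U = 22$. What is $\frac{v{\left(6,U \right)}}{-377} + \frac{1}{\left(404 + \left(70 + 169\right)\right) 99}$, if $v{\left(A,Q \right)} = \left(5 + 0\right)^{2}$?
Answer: $- \frac{1591048}{23998689} \approx -0.066297$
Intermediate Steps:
$v{\left(A,Q \right)} = 25$ ($v{\left(A,Q \right)} = 5^{2} = 25$)
$\frac{v{\left(6,U \right)}}{-377} + \frac{1}{\left(404 + \left(70 + 169\right)\right) 99} = \frac{25}{-377} + \frac{1}{\left(404 + \left(70 + 169\right)\right) 99} = 25 \left(- \frac{1}{377}\right) + \frac{1}{404 + 239} \cdot \frac{1}{99} = - \frac{25}{377} + \frac{1}{643} \cdot \frac{1}{99} = - \frac{25}{377} + \frac{1}{63657} = - \frac{1591048}{23998689}$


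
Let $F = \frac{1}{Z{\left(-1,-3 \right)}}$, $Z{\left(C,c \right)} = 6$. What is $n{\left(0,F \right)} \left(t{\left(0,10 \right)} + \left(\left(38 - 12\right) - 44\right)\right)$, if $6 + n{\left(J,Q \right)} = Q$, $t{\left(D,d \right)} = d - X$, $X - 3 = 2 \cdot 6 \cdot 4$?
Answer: $\frac{2065}{6} \approx 344.17$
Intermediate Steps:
$X = 51$ ($X = 3 + 2 \cdot 6 \cdot 4 = 3 + 12 \cdot 4 = 3 + 48 = 51$)
$t{\left(D,d \right)} = -51 + d$ ($t{\left(D,d \right)} = d - 51 = -51 + d$)
$F = \frac{1}{6} \approx 0.16667$
$n{\left(J,Q \right)} = -6 + Q$
$n{\left(0,F \right)} \left(t{\left(0,10 \right)} + \left(\left(38 - 12\right) - 44\right)\right) = \left(-6 + \frac{1}{6}\right) \left(\left(-51 + 10\right) + \left(\left(38 - 12\right) - 44\right)\right) = - \frac{35 \left(-41 + \left(26 - 44\right)\right)}{6} = - \frac{35 \left(-41 - 18\right)}{6} = \left(- \frac{35}{6}\right) \left(-59\right) = \frac{2065}{6}$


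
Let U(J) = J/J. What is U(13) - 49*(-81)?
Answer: 3970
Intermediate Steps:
U(J) = 1
U(13) - 49*(-81) = 1 - 49*(-81) = 1 + 3969 = 3970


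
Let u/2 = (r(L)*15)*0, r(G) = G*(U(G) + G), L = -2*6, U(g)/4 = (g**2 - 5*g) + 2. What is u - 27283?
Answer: -27283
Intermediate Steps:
U(g) = 8 - 20*g + 4*g**2 (U(g) = 4*((g**2 - 5*g) + 2) = 4*(2 + g**2 - 5*g) = 8 - 20*g + 4*g**2)
L = -12
r(G) = G*(8 - 19*G + 4*G**2) (r(G) = G*((8 - 20*G + 4*G**2) + G) = G*(8 - 19*G + 4*G**2))
u = 0 (u = 2*((-12*(8 - 19*(-12) + 4*(-12)**2)*15)*0) = 2*((-12*(8 + 228 + 4*144)*15)*0) = 2*((-12*(8 + 228 + 576)*15)*0) = 2*((-12*812*15)*0) = 2*(-9744*15*0) = 2*(-146160*0) = 2*0 = 0)
u - 27283 = 0 - 27283 = -27283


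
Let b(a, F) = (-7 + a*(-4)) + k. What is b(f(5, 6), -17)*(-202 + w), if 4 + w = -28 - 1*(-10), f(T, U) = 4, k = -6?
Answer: 6496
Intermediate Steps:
b(a, F) = -13 - 4*a (b(a, F) = (-7 + a*(-4)) - 6 = (-7 - 4*a) - 6 = -13 - 4*a)
w = -22 (w = -4 + (-28 - 1*(-10)) = -4 + (-28 + 10) = -4 - 18 = -22)
b(f(5, 6), -17)*(-202 + w) = (-13 - 4*4)*(-202 - 22) = (-13 - 16)*(-224) = -29*(-224) = 6496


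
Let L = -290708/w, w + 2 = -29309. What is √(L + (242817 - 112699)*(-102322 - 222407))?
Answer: I*√36301094980648469674/29311 ≈ 2.0556e+5*I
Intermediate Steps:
w = -29311 (w = -2 - 29309 = -29311)
L = 290708/29311 (L = -290708/(-29311) = -290708*(-1/29311) = 290708/29311 ≈ 9.9180)
√(L + (242817 - 112699)*(-102322 - 222407)) = √(290708/29311 + (242817 - 112699)*(-102322 - 222407)) = √(290708/29311 + 130118*(-324729)) = √(290708/29311 - 42253088022) = √(-1238480262722134/29311) = I*√36301094980648469674/29311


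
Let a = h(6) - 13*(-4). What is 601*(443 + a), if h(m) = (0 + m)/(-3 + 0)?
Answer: 296293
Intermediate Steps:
h(m) = -m/3 (h(m) = m/(-3) = m*(-⅓) = -m/3)
a = 50 (a = -⅓*6 - 13*(-4) = -2 + 52 = 50)
601*(443 + a) = 601*(443 + 50) = 601*493 = 296293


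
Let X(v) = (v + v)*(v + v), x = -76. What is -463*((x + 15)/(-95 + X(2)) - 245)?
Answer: 8933122/79 ≈ 1.1308e+5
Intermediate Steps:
X(v) = 4*v**2 (X(v) = (2*v)*(2*v) = 4*v**2)
-463*((x + 15)/(-95 + X(2)) - 245) = -463*((-76 + 15)/(-95 + 4*2**2) - 245) = -463*(-61/(-95 + 4*4) - 245) = -463*(-61/(-95 + 16) - 245) = -463*(-61/(-79) - 245) = -463*(-61*(-1/79) - 245) = -463*(61/79 - 245) = -463*(-19294/79) = 8933122/79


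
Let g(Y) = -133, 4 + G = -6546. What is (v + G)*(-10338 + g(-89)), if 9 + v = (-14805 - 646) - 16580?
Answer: 404075890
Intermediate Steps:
G = -6550 (G = -4 - 6546 = -6550)
v = -32040 (v = -9 + ((-14805 - 646) - 16580) = -9 + (-15451 - 16580) = -9 - 32031 = -32040)
(v + G)*(-10338 + g(-89)) = (-32040 - 6550)*(-10338 - 133) = -38590*(-10471) = 404075890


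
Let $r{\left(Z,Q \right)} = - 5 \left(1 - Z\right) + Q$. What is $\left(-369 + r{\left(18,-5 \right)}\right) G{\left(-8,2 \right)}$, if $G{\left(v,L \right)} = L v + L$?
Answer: $4046$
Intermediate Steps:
$r{\left(Z,Q \right)} = -5 + Q + 5 Z$ ($r{\left(Z,Q \right)} = \left(-5 + 5 Z\right) + Q = -5 + Q + 5 Z$)
$G{\left(v,L \right)} = L + L v$
$\left(-369 + r{\left(18,-5 \right)}\right) G{\left(-8,2 \right)} = \left(-369 - -80\right) 2 \left(1 - 8\right) = \left(-369 - -80\right) 2 \left(-7\right) = \left(-369 + 80\right) \left(-14\right) = \left(-289\right) \left(-14\right) = 4046$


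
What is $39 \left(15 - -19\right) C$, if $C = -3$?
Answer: $-3978$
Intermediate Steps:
$39 \left(15 - -19\right) C = 39 \left(15 - -19\right) \left(-3\right) = 39 \left(15 + 19\right) \left(-3\right) = 39 \cdot 34 \left(-3\right) = 1326 \left(-3\right) = -3978$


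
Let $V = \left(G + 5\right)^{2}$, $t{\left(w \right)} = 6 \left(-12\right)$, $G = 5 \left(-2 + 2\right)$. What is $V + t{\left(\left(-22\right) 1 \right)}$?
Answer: $-47$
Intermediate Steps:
$G = 0$ ($G = 5 \cdot 0 = 0$)
$t{\left(w \right)} = -72$
$V = 25$ ($V = \left(0 + 5\right)^{2} = 5^{2} = 25$)
$V + t{\left(\left(-22\right) 1 \right)} = 25 - 72 = -47$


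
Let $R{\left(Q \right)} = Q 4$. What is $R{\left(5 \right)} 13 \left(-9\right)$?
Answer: $-2340$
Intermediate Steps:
$R{\left(Q \right)} = 4 Q$
$R{\left(5 \right)} 13 \left(-9\right) = 4 \cdot 5 \cdot 13 \left(-9\right) = 20 \cdot 13 \left(-9\right) = 260 \left(-9\right) = -2340$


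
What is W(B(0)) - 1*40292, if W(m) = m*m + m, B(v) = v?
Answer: -40292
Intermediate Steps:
W(m) = m + m² (W(m) = m² + m = m + m²)
W(B(0)) - 1*40292 = 0*(1 + 0) - 1*40292 = 0*1 - 40292 = 0 - 40292 = -40292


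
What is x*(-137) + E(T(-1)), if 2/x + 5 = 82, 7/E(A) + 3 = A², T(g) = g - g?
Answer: -1361/231 ≈ -5.8918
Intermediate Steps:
T(g) = 0
E(A) = 7/(-3 + A²)
x = 2/77 (x = 2/(-5 + 82) = 2/77 ≈ 0.025974)
x*(-137) + E(T(-1)) = (2/77)*(-137) + 7/(-3 + 0²) = -274/77 + 7/(-3 + 0) = -274/77 + 7/(-3) = -274/77 + 7*(-⅓) = -274/77 - 7/3 = -1361/231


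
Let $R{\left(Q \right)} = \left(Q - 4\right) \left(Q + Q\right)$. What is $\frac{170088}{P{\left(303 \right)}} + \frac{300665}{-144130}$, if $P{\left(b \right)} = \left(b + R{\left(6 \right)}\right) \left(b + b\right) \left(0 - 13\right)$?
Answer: $- \frac{26635323131}{12376471926} \approx -2.1521$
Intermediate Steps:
$R{\left(Q \right)} = 2 Q \left(-4 + Q\right)$ ($R{\left(Q \right)} = \left(-4 + Q\right) 2 Q = 2 Q \left(-4 + Q\right)$)
$P{\left(b \right)} = - 26 b \left(24 + b\right)$ ($P{\left(b \right)} = \left(b + 2 \cdot 6 \left(-4 + 6\right)\right) \left(b + b\right) \left(0 - 13\right) = \left(b + 2 \cdot 6 \cdot 2\right) 2 b \left(-13\right) = \left(b + 24\right) 2 b \left(-13\right) = \left(24 + b\right) 2 b \left(-13\right) = 2 b \left(24 + b\right) \left(-13\right) = - 26 b \left(24 + b\right)$)
$\frac{170088}{P{\left(303 \right)}} + \frac{300665}{-144130} = \frac{170088}{\left(-26\right) 303 \left(24 + 303\right)} + \frac{300665}{-144130} = \frac{170088}{\left(-26\right) 303 \cdot 327} + 300665 \left(- \frac{1}{144130}\right) = \frac{170088}{-2576106} - \frac{60133}{28826} = 170088 \left(- \frac{1}{2576106}\right) - \frac{60133}{28826} = - \frac{28348}{429351} - \frac{60133}{28826} = - \frac{26635323131}{12376471926}$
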